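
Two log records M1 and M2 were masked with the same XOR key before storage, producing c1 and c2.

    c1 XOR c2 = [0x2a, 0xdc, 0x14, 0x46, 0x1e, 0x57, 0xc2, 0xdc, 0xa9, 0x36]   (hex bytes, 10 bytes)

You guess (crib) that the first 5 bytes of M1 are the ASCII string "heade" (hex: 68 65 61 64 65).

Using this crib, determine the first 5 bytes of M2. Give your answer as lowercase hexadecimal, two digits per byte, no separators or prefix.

42b975227b

Since c1 ⊕ c2 = M1 ⊕ M2, XORing with the guessed M1 bytes yields the corresponding M2 bytes: M2 = (c1 ⊕ c2) ⊕ M1.
2a ⊕ 68 = 42
dc ⊕ 65 = b9
14 ⊕ 61 = 75
46 ⊕ 64 = 22
1e ⊕ 65 = 7b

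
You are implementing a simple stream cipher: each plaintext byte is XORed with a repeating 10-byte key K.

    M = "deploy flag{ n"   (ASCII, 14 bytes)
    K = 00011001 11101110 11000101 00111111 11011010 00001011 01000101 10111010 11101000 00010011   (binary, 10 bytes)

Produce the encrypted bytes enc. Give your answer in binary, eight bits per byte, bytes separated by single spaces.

The 10-byte key repeats, so the effective keystream is 19 ee c5 3f da 0b 45 ba e8 13 19 ee c5 3f.
byte 0: 64 xor 19 = 7d
byte 1: 65 xor ee = 8b
byte 2: 70 xor c5 = b5
byte 3: 6c xor 3f = 53
byte 4: 6f xor da = b5
byte 5: 79 xor 0b = 72
byte 6: 20 xor 45 = 65
byte 7: 66 xor ba = dc
byte 8: 6c xor e8 = 84
byte 9: 61 xor 13 = 72
byte 10: 67 xor 19 = 7e
byte 11: 7b xor ee = 95
byte 12: 20 xor c5 = e5
byte 13: 6e xor 3f = 51

01111101 10001011 10110101 01010011 10110101 01110010 01100101 11011100 10000100 01110010 01111110 10010101 11100101 01010001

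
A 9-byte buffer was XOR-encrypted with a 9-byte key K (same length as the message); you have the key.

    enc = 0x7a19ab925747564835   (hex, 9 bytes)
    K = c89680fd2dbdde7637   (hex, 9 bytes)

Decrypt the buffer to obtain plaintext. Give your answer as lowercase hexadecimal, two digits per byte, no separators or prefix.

XOR is its own inverse, so applying the key byte-wise gives the result directly.
01111010 XOR 11001000 = 10110010
00011001 XOR 10010110 = 10001111
10101011 XOR 10000000 = 00101011
10010010 XOR 11111101 = 01101111
01010111 XOR 00101101 = 01111010
01000111 XOR 10111101 = 11111010
01010110 XOR 11011110 = 10001000
01001000 XOR 01110110 = 00111110
00110101 XOR 00110111 = 00000010

b28f2b6f7afa883e02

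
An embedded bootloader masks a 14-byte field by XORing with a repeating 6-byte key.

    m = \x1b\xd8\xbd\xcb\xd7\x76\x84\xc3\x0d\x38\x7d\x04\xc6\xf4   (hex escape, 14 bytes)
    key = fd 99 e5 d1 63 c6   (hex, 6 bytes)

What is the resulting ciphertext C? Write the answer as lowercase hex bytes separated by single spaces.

e6 41 58 1a b4 b0 79 5a e8 e9 1e c2 3b 6d

The 6-byte key repeats, so the effective keystream is fd 99 e5 d1 63 c6 fd 99 e5 d1 63 c6 fd 99.
byte 0: 1b XOR fd = e6
byte 1: d8 XOR 99 = 41
byte 2: bd XOR e5 = 58
byte 3: cb XOR d1 = 1a
byte 4: d7 XOR 63 = b4
byte 5: 76 XOR c6 = b0
byte 6: 84 XOR fd = 79
byte 7: c3 XOR 99 = 5a
byte 8: 0d XOR e5 = e8
byte 9: 38 XOR d1 = e9
byte 10: 7d XOR 63 = 1e
byte 11: 04 XOR c6 = c2
byte 12: c6 XOR fd = 3b
byte 13: f4 XOR 99 = 6d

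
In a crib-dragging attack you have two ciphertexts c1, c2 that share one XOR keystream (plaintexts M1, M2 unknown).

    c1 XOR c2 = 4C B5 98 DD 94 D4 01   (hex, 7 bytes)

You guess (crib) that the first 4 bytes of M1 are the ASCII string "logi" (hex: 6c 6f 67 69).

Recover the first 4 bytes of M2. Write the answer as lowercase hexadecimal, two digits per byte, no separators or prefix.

Since c1 ⊕ c2 = M1 ⊕ M2, XORing with the guessed M1 bytes yields the corresponding M2 bytes: M2 = (c1 ⊕ c2) ⊕ M1.
4c ^ 6c = 20
b5 ^ 6f = da
98 ^ 67 = ff
dd ^ 69 = b4

20daffb4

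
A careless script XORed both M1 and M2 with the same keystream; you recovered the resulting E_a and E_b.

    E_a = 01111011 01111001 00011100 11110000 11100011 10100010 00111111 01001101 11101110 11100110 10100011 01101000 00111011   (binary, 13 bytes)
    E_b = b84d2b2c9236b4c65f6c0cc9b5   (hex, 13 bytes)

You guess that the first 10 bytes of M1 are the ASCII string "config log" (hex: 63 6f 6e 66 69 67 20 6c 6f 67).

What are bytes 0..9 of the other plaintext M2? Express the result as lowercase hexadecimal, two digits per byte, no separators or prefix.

a05b59ba18f3abe7deed

First, E_a ⊕ E_b = (M1 ⊕ K) ⊕ (M2 ⊕ K) = M1 ⊕ M2, so the key drops out. Then M2 = (M1 ⊕ M2) ⊕ M1 over the first 10 bytes.
byte 0: (7b ⊕ b8) ⊕ 63 = c3 ⊕ 63 = a0
byte 1: (79 ⊕ 4d) ⊕ 6f = 34 ⊕ 6f = 5b
byte 2: (1c ⊕ 2b) ⊕ 6e = 37 ⊕ 6e = 59
byte 3: (f0 ⊕ 2c) ⊕ 66 = dc ⊕ 66 = ba
byte 4: (e3 ⊕ 92) ⊕ 69 = 71 ⊕ 69 = 18
byte 5: (a2 ⊕ 36) ⊕ 67 = 94 ⊕ 67 = f3
byte 6: (3f ⊕ b4) ⊕ 20 = 8b ⊕ 20 = ab
byte 7: (4d ⊕ c6) ⊕ 6c = 8b ⊕ 6c = e7
byte 8: (ee ⊕ 5f) ⊕ 6f = b1 ⊕ 6f = de
byte 9: (e6 ⊕ 6c) ⊕ 67 = 8a ⊕ 67 = ed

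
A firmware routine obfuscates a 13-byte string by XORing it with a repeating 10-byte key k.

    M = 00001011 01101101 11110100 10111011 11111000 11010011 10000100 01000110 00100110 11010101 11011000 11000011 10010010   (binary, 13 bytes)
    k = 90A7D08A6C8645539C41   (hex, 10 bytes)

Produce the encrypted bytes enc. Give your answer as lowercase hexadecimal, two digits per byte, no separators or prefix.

The 10-byte key repeats, so the effective keystream is 90 a7 d0 8a 6c 86 45 53 9c 41 90 a7 d0.
byte 0: 0b xor 90 = 9b
byte 1: 6d xor a7 = ca
byte 2: f4 xor d0 = 24
byte 3: bb xor 8a = 31
byte 4: f8 xor 6c = 94
byte 5: d3 xor 86 = 55
byte 6: 84 xor 45 = c1
byte 7: 46 xor 53 = 15
byte 8: 26 xor 9c = ba
byte 9: d5 xor 41 = 94
byte 10: d8 xor 90 = 48
byte 11: c3 xor a7 = 64
byte 12: 92 xor d0 = 42

9bca24319455c115ba94486442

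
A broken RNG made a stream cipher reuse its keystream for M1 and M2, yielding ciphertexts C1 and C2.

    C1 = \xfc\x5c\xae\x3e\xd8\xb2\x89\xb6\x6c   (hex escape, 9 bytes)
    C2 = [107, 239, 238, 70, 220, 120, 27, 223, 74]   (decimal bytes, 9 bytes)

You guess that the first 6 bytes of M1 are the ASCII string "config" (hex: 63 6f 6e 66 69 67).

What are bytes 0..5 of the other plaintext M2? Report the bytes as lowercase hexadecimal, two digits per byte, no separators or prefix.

First, C1 ⊕ C2 = (M1 ⊕ K) ⊕ (M2 ⊕ K) = M1 ⊕ M2, so the key drops out. Then M2 = (M1 ⊕ M2) ⊕ M1 over the first 6 bytes.
byte 0: (fc ^ 6b) ^ 63 = 97 ^ 63 = f4
byte 1: (5c ^ ef) ^ 6f = b3 ^ 6f = dc
byte 2: (ae ^ ee) ^ 6e = 40 ^ 6e = 2e
byte 3: (3e ^ 46) ^ 66 = 78 ^ 66 = 1e
byte 4: (d8 ^ dc) ^ 69 = 04 ^ 69 = 6d
byte 5: (b2 ^ 78) ^ 67 = ca ^ 67 = ad

f4dc2e1e6dad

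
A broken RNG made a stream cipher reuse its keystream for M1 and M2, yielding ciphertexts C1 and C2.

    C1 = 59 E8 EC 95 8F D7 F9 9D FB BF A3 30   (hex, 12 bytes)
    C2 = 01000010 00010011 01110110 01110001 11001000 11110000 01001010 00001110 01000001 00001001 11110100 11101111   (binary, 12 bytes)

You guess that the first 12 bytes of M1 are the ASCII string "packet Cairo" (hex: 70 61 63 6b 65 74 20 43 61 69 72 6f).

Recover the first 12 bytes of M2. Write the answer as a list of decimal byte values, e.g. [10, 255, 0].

[107, 154, 249, 143, 34, 83, 147, 208, 219, 223, 37, 176]

First, C1 ⊕ C2 = (M1 ⊕ K) ⊕ (M2 ⊕ K) = M1 ⊕ M2, so the key drops out. Then M2 = (M1 ⊕ M2) ⊕ M1 over the first 12 bytes.
byte 0: (59 xor 42) xor 70 = 1b xor 70 = 6b
byte 1: (e8 xor 13) xor 61 = fb xor 61 = 9a
byte 2: (ec xor 76) xor 63 = 9a xor 63 = f9
byte 3: (95 xor 71) xor 6b = e4 xor 6b = 8f
byte 4: (8f xor c8) xor 65 = 47 xor 65 = 22
byte 5: (d7 xor f0) xor 74 = 27 xor 74 = 53
byte 6: (f9 xor 4a) xor 20 = b3 xor 20 = 93
byte 7: (9d xor 0e) xor 43 = 93 xor 43 = d0
byte 8: (fb xor 41) xor 61 = ba xor 61 = db
byte 9: (bf xor 09) xor 69 = b6 xor 69 = df
byte 10: (a3 xor f4) xor 72 = 57 xor 72 = 25
byte 11: (30 xor ef) xor 6f = df xor 6f = b0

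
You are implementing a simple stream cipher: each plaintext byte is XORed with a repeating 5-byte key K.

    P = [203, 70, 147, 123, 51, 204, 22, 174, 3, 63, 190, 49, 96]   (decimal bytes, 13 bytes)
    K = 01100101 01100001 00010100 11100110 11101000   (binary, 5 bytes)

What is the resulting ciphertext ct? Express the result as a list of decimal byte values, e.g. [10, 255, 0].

[174, 39, 135, 157, 219, 169, 119, 186, 229, 215, 219, 80, 116]

The 5-byte key repeats, so the effective keystream is 65 61 14 e6 e8 65 61 14 e6 e8 65 61 14.
byte 0: cb xor 65 = ae
byte 1: 46 xor 61 = 27
byte 2: 93 xor 14 = 87
byte 3: 7b xor e6 = 9d
byte 4: 33 xor e8 = db
byte 5: cc xor 65 = a9
byte 6: 16 xor 61 = 77
byte 7: ae xor 14 = ba
byte 8: 03 xor e6 = e5
byte 9: 3f xor e8 = d7
byte 10: be xor 65 = db
byte 11: 31 xor 61 = 50
byte 12: 60 xor 14 = 74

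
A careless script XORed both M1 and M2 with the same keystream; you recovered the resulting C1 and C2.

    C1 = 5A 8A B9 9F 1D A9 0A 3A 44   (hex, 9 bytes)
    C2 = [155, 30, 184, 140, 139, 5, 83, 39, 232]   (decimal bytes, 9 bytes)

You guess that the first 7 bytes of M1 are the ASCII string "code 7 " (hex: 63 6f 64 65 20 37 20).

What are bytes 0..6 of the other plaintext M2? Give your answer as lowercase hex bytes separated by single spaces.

a2 fb 65 76 b6 9b 79

First, C1 ⊕ C2 = (M1 ⊕ K) ⊕ (M2 ⊕ K) = M1 ⊕ M2, so the key drops out. Then M2 = (M1 ⊕ M2) ⊕ M1 over the first 7 bytes.
byte 0: (5a XOR 9b) XOR 63 = c1 XOR 63 = a2
byte 1: (8a XOR 1e) XOR 6f = 94 XOR 6f = fb
byte 2: (b9 XOR b8) XOR 64 = 01 XOR 64 = 65
byte 3: (9f XOR 8c) XOR 65 = 13 XOR 65 = 76
byte 4: (1d XOR 8b) XOR 20 = 96 XOR 20 = b6
byte 5: (a9 XOR 05) XOR 37 = ac XOR 37 = 9b
byte 6: (0a XOR 53) XOR 20 = 59 XOR 20 = 79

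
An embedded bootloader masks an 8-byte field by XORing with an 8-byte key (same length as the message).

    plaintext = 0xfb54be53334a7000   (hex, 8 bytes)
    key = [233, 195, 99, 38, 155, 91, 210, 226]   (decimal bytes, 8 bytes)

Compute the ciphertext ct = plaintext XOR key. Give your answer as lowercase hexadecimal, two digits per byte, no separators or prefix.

1297dd75a811a2e2

XOR is its own inverse, so applying the key byte-wise gives the result directly.
fb ^ e9 = 12
54 ^ c3 = 97
be ^ 63 = dd
53 ^ 26 = 75
33 ^ 9b = a8
4a ^ 5b = 11
70 ^ d2 = a2
00 ^ e2 = e2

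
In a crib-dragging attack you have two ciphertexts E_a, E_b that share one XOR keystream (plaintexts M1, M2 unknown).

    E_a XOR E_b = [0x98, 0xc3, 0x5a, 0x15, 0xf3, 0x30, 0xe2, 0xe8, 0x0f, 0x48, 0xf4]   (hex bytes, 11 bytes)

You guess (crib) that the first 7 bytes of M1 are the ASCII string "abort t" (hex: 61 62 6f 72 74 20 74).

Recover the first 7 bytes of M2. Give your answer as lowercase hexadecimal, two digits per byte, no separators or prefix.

Since E_a ⊕ E_b = M1 ⊕ M2, XORing with the guessed M1 bytes yields the corresponding M2 bytes: M2 = (E_a ⊕ E_b) ⊕ M1.
byte 0: 10011000 XOR 01100001 = 11111001
byte 1: 11000011 XOR 01100010 = 10100001
byte 2: 01011010 XOR 01101111 = 00110101
byte 3: 00010101 XOR 01110010 = 01100111
byte 4: 11110011 XOR 01110100 = 10000111
byte 5: 00110000 XOR 00100000 = 00010000
byte 6: 11100010 XOR 01110100 = 10010110

f9a13567871096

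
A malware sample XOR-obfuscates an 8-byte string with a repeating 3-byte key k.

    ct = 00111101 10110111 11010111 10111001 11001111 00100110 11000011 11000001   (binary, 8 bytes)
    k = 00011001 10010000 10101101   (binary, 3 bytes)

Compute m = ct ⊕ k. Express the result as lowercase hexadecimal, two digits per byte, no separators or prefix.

24277aa05f8bda51

The 3-byte key repeats, so the effective keystream is 19 90 ad 19 90 ad 19 90.
byte 0: 00111101 ^ 00011001 = 00100100
byte 1: 10110111 ^ 10010000 = 00100111
byte 2: 11010111 ^ 10101101 = 01111010
byte 3: 10111001 ^ 00011001 = 10100000
byte 4: 11001111 ^ 10010000 = 01011111
byte 5: 00100110 ^ 10101101 = 10001011
byte 6: 11000011 ^ 00011001 = 11011010
byte 7: 11000001 ^ 10010000 = 01010001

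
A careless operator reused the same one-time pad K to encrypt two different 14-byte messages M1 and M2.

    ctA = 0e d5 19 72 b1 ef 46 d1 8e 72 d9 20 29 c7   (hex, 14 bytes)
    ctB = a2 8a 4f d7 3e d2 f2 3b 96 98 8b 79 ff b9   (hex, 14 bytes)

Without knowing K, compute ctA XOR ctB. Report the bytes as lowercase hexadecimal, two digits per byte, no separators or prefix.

ctA ⊕ ctB = (M1 ⊕ K) ⊕ (M2 ⊕ K) = M1 ⊕ M2 — the shared key cancels under XOR.
byte 0:  14 ⊕ 162 = 172
byte 1: 213 ⊕ 138 =  95
byte 2:  25 ⊕  79 =  86
byte 3: 114 ⊕ 215 = 165
byte 4: 177 ⊕  62 = 143
byte 5: 239 ⊕ 210 =  61
byte 6:  70 ⊕ 242 = 180
byte 7: 209 ⊕  59 = 234
byte 8: 142 ⊕ 150 =  24
byte 9: 114 ⊕ 152 = 234
byte 10: 217 ⊕ 139 =  82
byte 11:  32 ⊕ 121 =  89
byte 12:  41 ⊕ 255 = 214
byte 13: 199 ⊕ 185 = 126

ac5f56a58f3db4ea18ea5259d67e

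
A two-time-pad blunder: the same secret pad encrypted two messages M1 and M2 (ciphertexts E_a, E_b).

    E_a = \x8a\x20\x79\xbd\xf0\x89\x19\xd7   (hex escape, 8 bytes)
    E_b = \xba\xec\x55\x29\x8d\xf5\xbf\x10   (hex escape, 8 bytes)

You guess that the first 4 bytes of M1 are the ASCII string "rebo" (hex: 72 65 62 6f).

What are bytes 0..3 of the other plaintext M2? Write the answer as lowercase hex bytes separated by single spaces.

First, E_a ⊕ E_b = (M1 ⊕ K) ⊕ (M2 ⊕ K) = M1 ⊕ M2, so the key drops out. Then M2 = (M1 ⊕ M2) ⊕ M1 over the first 4 bytes.
byte 0: (8a xor ba) xor 72 = 30 xor 72 = 42
byte 1: (20 xor ec) xor 65 = cc xor 65 = a9
byte 2: (79 xor 55) xor 62 = 2c xor 62 = 4e
byte 3: (bd xor 29) xor 6f = 94 xor 6f = fb

42 a9 4e fb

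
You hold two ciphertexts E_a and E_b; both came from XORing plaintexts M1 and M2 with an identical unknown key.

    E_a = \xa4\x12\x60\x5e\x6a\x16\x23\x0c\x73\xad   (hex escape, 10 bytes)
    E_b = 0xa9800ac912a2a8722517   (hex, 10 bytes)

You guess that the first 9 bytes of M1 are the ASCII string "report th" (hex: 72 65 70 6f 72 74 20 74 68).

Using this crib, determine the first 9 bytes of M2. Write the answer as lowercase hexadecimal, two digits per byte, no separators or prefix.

7ff71af80ac0ab0a3e

First, E_a ⊕ E_b = (M1 ⊕ K) ⊕ (M2 ⊕ K) = M1 ⊕ M2, so the key drops out. Then M2 = (M1 ⊕ M2) ⊕ M1 over the first 9 bytes.
byte 0: (a4 ⊕ a9) ⊕ 72 = 0d ⊕ 72 = 7f
byte 1: (12 ⊕ 80) ⊕ 65 = 92 ⊕ 65 = f7
byte 2: (60 ⊕ 0a) ⊕ 70 = 6a ⊕ 70 = 1a
byte 3: (5e ⊕ c9) ⊕ 6f = 97 ⊕ 6f = f8
byte 4: (6a ⊕ 12) ⊕ 72 = 78 ⊕ 72 = 0a
byte 5: (16 ⊕ a2) ⊕ 74 = b4 ⊕ 74 = c0
byte 6: (23 ⊕ a8) ⊕ 20 = 8b ⊕ 20 = ab
byte 7: (0c ⊕ 72) ⊕ 74 = 7e ⊕ 74 = 0a
byte 8: (73 ⊕ 25) ⊕ 68 = 56 ⊕ 68 = 3e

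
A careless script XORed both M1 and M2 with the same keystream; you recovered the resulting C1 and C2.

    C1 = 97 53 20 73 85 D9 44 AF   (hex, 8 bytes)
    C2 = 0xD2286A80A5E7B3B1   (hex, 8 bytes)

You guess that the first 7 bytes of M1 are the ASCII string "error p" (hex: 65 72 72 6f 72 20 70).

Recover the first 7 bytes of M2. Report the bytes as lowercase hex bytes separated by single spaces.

First, C1 ⊕ C2 = (M1 ⊕ K) ⊕ (M2 ⊕ K) = M1 ⊕ M2, so the key drops out. Then M2 = (M1 ⊕ M2) ⊕ M1 over the first 7 bytes.
byte 0: (97 ⊕ d2) ⊕ 65 = 45 ⊕ 65 = 20
byte 1: (53 ⊕ 28) ⊕ 72 = 7b ⊕ 72 = 09
byte 2: (20 ⊕ 6a) ⊕ 72 = 4a ⊕ 72 = 38
byte 3: (73 ⊕ 80) ⊕ 6f = f3 ⊕ 6f = 9c
byte 4: (85 ⊕ a5) ⊕ 72 = 20 ⊕ 72 = 52
byte 5: (d9 ⊕ e7) ⊕ 20 = 3e ⊕ 20 = 1e
byte 6: (44 ⊕ b3) ⊕ 70 = f7 ⊕ 70 = 87

20 09 38 9c 52 1e 87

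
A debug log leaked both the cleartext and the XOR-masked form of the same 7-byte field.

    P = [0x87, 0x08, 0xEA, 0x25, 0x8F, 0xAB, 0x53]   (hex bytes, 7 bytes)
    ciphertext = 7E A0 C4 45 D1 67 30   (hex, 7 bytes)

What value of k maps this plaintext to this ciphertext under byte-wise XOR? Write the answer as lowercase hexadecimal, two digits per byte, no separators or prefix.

Since ciphertext = P ⊕ k, XORing both sides with P gives k = P ⊕ ciphertext.
135 ^ 126 = 249
  8 ^ 160 = 168
234 ^ 196 =  46
 37 ^  69 =  96
143 ^ 209 =  94
171 ^ 103 = 204
 83 ^  48 =  99

f9a82e605ecc63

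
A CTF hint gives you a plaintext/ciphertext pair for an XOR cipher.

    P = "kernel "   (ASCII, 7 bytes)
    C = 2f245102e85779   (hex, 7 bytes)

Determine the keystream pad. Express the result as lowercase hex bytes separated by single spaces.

Since C = P ⊕ pad, XORing both sides with P gives pad = P ⊕ C.
107 ⊕  47 =  68
101 ⊕  36 =  65
114 ⊕  81 =  35
110 ⊕   2 = 108
101 ⊕ 232 = 141
108 ⊕  87 =  59
 32 ⊕ 121 =  89

44 41 23 6c 8d 3b 59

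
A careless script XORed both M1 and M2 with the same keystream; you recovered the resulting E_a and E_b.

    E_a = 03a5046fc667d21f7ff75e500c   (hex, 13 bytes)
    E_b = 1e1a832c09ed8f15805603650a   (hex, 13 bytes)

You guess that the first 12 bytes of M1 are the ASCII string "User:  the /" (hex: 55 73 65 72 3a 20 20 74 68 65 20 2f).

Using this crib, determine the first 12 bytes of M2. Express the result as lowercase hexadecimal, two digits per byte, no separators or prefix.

48cce231f5aa7d7e97c47d1a

First, E_a ⊕ E_b = (M1 ⊕ K) ⊕ (M2 ⊕ K) = M1 ⊕ M2, so the key drops out. Then M2 = (M1 ⊕ M2) ⊕ M1 over the first 12 bytes.
byte 0: (03 ⊕ 1e) ⊕ 55 = 1d ⊕ 55 = 48
byte 1: (a5 ⊕ 1a) ⊕ 73 = bf ⊕ 73 = cc
byte 2: (04 ⊕ 83) ⊕ 65 = 87 ⊕ 65 = e2
byte 3: (6f ⊕ 2c) ⊕ 72 = 43 ⊕ 72 = 31
byte 4: (c6 ⊕ 09) ⊕ 3a = cf ⊕ 3a = f5
byte 5: (67 ⊕ ed) ⊕ 20 = 8a ⊕ 20 = aa
byte 6: (d2 ⊕ 8f) ⊕ 20 = 5d ⊕ 20 = 7d
byte 7: (1f ⊕ 15) ⊕ 74 = 0a ⊕ 74 = 7e
byte 8: (7f ⊕ 80) ⊕ 68 = ff ⊕ 68 = 97
byte 9: (f7 ⊕ 56) ⊕ 65 = a1 ⊕ 65 = c4
byte 10: (5e ⊕ 03) ⊕ 20 = 5d ⊕ 20 = 7d
byte 11: (50 ⊕ 65) ⊕ 2f = 35 ⊕ 2f = 1a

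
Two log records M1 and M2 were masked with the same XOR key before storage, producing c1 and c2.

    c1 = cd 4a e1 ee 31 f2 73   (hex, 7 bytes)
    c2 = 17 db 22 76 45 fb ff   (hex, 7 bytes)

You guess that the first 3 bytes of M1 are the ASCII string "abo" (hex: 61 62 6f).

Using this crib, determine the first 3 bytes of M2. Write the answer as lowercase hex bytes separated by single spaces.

First, c1 ⊕ c2 = (M1 ⊕ K) ⊕ (M2 ⊕ K) = M1 ⊕ M2, so the key drops out. Then M2 = (M1 ⊕ M2) ⊕ M1 over the first 3 bytes.
byte 0: (cd ⊕ 17) ⊕ 61 = da ⊕ 61 = bb
byte 1: (4a ⊕ db) ⊕ 62 = 91 ⊕ 62 = f3
byte 2: (e1 ⊕ 22) ⊕ 6f = c3 ⊕ 6f = ac

bb f3 ac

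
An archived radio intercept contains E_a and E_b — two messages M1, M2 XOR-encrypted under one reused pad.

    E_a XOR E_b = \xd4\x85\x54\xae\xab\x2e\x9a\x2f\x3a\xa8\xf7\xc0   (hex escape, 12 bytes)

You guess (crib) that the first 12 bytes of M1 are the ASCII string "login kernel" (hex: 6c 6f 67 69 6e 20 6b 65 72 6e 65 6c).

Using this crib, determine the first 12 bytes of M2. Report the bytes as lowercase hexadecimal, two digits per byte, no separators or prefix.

b8ea33c7c50ef14a48c692ac

Since E_a ⊕ E_b = M1 ⊕ M2, XORing with the guessed M1 bytes yields the corresponding M2 bytes: M2 = (E_a ⊕ E_b) ⊕ M1.
d4 ⊕ 6c = b8
85 ⊕ 6f = ea
54 ⊕ 67 = 33
ae ⊕ 69 = c7
ab ⊕ 6e = c5
2e ⊕ 20 = 0e
9a ⊕ 6b = f1
2f ⊕ 65 = 4a
3a ⊕ 72 = 48
a8 ⊕ 6e = c6
f7 ⊕ 65 = 92
c0 ⊕ 6c = ac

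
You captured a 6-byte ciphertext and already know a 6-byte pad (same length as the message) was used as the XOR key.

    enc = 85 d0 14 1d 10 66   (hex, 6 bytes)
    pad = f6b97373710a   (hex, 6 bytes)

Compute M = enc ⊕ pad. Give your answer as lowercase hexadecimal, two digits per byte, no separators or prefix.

7369676e616c

XOR is its own inverse, so applying the key byte-wise gives the result directly.
byte 0: 85 ^ f6 = 73
byte 1: d0 ^ b9 = 69
byte 2: 14 ^ 73 = 67
byte 3: 1d ^ 73 = 6e
byte 4: 10 ^ 71 = 61
byte 5: 66 ^ 0a = 6c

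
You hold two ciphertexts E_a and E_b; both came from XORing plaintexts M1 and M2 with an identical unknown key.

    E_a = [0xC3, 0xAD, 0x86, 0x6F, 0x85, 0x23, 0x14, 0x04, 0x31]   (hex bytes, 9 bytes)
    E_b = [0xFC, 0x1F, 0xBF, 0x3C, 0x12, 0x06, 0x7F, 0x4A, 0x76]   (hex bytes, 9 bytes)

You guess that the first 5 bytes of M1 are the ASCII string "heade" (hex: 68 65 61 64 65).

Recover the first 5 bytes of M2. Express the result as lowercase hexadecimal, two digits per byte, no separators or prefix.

First, E_a ⊕ E_b = (M1 ⊕ K) ⊕ (M2 ⊕ K) = M1 ⊕ M2, so the key drops out. Then M2 = (M1 ⊕ M2) ⊕ M1 over the first 5 bytes.
byte 0: (c3 ^ fc) ^ 68 = 3f ^ 68 = 57
byte 1: (ad ^ 1f) ^ 65 = b2 ^ 65 = d7
byte 2: (86 ^ bf) ^ 61 = 39 ^ 61 = 58
byte 3: (6f ^ 3c) ^ 64 = 53 ^ 64 = 37
byte 4: (85 ^ 12) ^ 65 = 97 ^ 65 = f2

57d75837f2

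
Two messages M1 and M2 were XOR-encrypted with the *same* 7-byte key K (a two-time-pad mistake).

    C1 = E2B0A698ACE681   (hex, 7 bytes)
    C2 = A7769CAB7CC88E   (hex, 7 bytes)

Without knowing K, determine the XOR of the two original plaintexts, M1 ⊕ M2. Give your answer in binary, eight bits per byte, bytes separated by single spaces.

01000101 11000110 00111010 00110011 11010000 00101110 00001111

C1 ⊕ C2 = (M1 ⊕ K) ⊕ (M2 ⊕ K) = M1 ⊕ M2 — the shared key cancels under XOR.
byte 0: e2 XOR a7 = 45
byte 1: b0 XOR 76 = c6
byte 2: a6 XOR 9c = 3a
byte 3: 98 XOR ab = 33
byte 4: ac XOR 7c = d0
byte 5: e6 XOR c8 = 2e
byte 6: 81 XOR 8e = 0f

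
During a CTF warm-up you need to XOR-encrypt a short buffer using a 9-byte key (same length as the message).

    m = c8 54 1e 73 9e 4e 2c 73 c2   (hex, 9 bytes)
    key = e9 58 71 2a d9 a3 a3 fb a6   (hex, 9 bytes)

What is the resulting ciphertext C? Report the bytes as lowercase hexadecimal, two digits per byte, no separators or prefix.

XOR is its own inverse, so applying the key byte-wise gives the result directly.
c8 xor e9 = 21
54 xor 58 = 0c
1e xor 71 = 6f
73 xor 2a = 59
9e xor d9 = 47
4e xor a3 = ed
2c xor a3 = 8f
73 xor fb = 88
c2 xor a6 = 64

210c6f5947ed8f8864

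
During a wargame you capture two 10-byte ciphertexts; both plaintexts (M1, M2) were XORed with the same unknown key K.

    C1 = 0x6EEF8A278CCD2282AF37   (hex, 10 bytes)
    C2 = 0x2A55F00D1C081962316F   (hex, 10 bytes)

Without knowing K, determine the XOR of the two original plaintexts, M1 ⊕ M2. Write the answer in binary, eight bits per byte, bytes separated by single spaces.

C1 ⊕ C2 = (M1 ⊕ K) ⊕ (M2 ⊕ K) = M1 ⊕ M2 — the shared key cancels under XOR.
6e ⊕ 2a = 44
ef ⊕ 55 = ba
8a ⊕ f0 = 7a
27 ⊕ 0d = 2a
8c ⊕ 1c = 90
cd ⊕ 08 = c5
22 ⊕ 19 = 3b
82 ⊕ 62 = e0
af ⊕ 31 = 9e
37 ⊕ 6f = 58

01000100 10111010 01111010 00101010 10010000 11000101 00111011 11100000 10011110 01011000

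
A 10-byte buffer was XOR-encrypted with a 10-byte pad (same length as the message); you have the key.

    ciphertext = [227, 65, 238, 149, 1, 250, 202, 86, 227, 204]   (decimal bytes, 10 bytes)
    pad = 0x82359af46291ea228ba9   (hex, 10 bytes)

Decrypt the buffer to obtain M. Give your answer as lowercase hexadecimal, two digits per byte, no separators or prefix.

61747461636b20746865

XOR is its own inverse, so applying the key byte-wise gives the result directly.
byte 0: e3 ^ 82 = 61
byte 1: 41 ^ 35 = 74
byte 2: ee ^ 9a = 74
byte 3: 95 ^ f4 = 61
byte 4: 01 ^ 62 = 63
byte 5: fa ^ 91 = 6b
byte 6: ca ^ ea = 20
byte 7: 56 ^ 22 = 74
byte 8: e3 ^ 8b = 68
byte 9: cc ^ a9 = 65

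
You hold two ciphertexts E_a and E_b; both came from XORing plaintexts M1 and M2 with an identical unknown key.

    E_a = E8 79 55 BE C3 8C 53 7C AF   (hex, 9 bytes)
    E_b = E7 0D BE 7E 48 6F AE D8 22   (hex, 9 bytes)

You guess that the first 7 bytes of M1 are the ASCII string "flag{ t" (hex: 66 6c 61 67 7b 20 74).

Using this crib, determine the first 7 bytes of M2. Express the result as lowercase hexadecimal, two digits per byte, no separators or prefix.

First, E_a ⊕ E_b = (M1 ⊕ K) ⊕ (M2 ⊕ K) = M1 ⊕ M2, so the key drops out. Then M2 = (M1 ⊕ M2) ⊕ M1 over the first 7 bytes.
byte 0: (e8 XOR e7) XOR 66 = 0f XOR 66 = 69
byte 1: (79 XOR 0d) XOR 6c = 74 XOR 6c = 18
byte 2: (55 XOR be) XOR 61 = eb XOR 61 = 8a
byte 3: (be XOR 7e) XOR 67 = c0 XOR 67 = a7
byte 4: (c3 XOR 48) XOR 7b = 8b XOR 7b = f0
byte 5: (8c XOR 6f) XOR 20 = e3 XOR 20 = c3
byte 6: (53 XOR ae) XOR 74 = fd XOR 74 = 89

69188aa7f0c389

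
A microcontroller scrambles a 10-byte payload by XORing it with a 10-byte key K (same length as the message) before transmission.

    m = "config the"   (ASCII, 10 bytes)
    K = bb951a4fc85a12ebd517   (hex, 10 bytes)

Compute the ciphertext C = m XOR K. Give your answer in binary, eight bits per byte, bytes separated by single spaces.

11011000 11111010 01110100 00101001 10100001 00111101 00110010 10011111 10111101 01110010

XOR is its own inverse, so applying the key byte-wise gives the result directly.
byte 0: 63 xor bb = d8
byte 1: 6f xor 95 = fa
byte 2: 6e xor 1a = 74
byte 3: 66 xor 4f = 29
byte 4: 69 xor c8 = a1
byte 5: 67 xor 5a = 3d
byte 6: 20 xor 12 = 32
byte 7: 74 xor eb = 9f
byte 8: 68 xor d5 = bd
byte 9: 65 xor 17 = 72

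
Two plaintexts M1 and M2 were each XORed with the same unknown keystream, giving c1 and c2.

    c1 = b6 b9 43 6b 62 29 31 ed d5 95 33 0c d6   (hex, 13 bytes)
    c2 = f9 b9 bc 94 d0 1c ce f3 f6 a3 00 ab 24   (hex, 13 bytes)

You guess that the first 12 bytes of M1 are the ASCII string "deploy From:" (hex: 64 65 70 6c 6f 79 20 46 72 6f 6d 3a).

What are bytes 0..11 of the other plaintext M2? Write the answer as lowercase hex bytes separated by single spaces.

2b 65 8f 93 dd 4c df 58 51 59 5e 9d

First, c1 ⊕ c2 = (M1 ⊕ K) ⊕ (M2 ⊕ K) = M1 ⊕ M2, so the key drops out. Then M2 = (M1 ⊕ M2) ⊕ M1 over the first 12 bytes.
byte 0: (b6 ^ f9) ^ 64 = 4f ^ 64 = 2b
byte 1: (b9 ^ b9) ^ 65 = 00 ^ 65 = 65
byte 2: (43 ^ bc) ^ 70 = ff ^ 70 = 8f
byte 3: (6b ^ 94) ^ 6c = ff ^ 6c = 93
byte 4: (62 ^ d0) ^ 6f = b2 ^ 6f = dd
byte 5: (29 ^ 1c) ^ 79 = 35 ^ 79 = 4c
byte 6: (31 ^ ce) ^ 20 = ff ^ 20 = df
byte 7: (ed ^ f3) ^ 46 = 1e ^ 46 = 58
byte 8: (d5 ^ f6) ^ 72 = 23 ^ 72 = 51
byte 9: (95 ^ a3) ^ 6f = 36 ^ 6f = 59
byte 10: (33 ^ 00) ^ 6d = 33 ^ 6d = 5e
byte 11: (0c ^ ab) ^ 3a = a7 ^ 3a = 9d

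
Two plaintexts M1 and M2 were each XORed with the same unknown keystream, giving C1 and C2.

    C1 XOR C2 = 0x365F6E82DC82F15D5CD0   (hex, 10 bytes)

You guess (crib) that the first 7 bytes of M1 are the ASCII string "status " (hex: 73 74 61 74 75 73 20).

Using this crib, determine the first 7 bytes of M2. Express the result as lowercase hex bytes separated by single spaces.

Since C1 ⊕ C2 = M1 ⊕ M2, XORing with the guessed M1 bytes yields the corresponding M2 bytes: M2 = (C1 ⊕ C2) ⊕ M1.
 54 xor 115 =  69
 95 xor 116 =  43
110 xor  97 =  15
130 xor 116 = 246
220 xor 117 = 169
130 xor 115 = 241
241 xor  32 = 209

45 2b 0f f6 a9 f1 d1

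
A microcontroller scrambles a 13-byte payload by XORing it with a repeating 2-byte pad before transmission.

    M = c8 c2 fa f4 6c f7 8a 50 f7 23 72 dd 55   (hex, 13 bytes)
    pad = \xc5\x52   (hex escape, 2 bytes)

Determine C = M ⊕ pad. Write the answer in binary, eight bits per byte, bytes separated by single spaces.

00001101 10010000 00111111 10100110 10101001 10100101 01001111 00000010 00110010 01110001 10110111 10001111 10010000

The 2-byte key repeats, so the effective keystream is c5 52 c5 52 c5 52 c5 52 c5 52 c5 52 c5.
byte 0: c8 ^ c5 = 0d
byte 1: c2 ^ 52 = 90
byte 2: fa ^ c5 = 3f
byte 3: f4 ^ 52 = a6
byte 4: 6c ^ c5 = a9
byte 5: f7 ^ 52 = a5
byte 6: 8a ^ c5 = 4f
byte 7: 50 ^ 52 = 02
byte 8: f7 ^ c5 = 32
byte 9: 23 ^ 52 = 71
byte 10: 72 ^ c5 = b7
byte 11: dd ^ 52 = 8f
byte 12: 55 ^ c5 = 90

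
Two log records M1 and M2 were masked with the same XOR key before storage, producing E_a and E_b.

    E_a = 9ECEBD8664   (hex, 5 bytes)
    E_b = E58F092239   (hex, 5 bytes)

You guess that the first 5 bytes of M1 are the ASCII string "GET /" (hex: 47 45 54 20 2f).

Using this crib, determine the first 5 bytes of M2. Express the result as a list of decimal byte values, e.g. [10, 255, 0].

[60, 4, 224, 132, 114]

First, E_a ⊕ E_b = (M1 ⊕ K) ⊕ (M2 ⊕ K) = M1 ⊕ M2, so the key drops out. Then M2 = (M1 ⊕ M2) ⊕ M1 over the first 5 bytes.
byte 0: (9e xor e5) xor 47 = 7b xor 47 = 3c
byte 1: (ce xor 8f) xor 45 = 41 xor 45 = 04
byte 2: (bd xor 09) xor 54 = b4 xor 54 = e0
byte 3: (86 xor 22) xor 20 = a4 xor 20 = 84
byte 4: (64 xor 39) xor 2f = 5d xor 2f = 72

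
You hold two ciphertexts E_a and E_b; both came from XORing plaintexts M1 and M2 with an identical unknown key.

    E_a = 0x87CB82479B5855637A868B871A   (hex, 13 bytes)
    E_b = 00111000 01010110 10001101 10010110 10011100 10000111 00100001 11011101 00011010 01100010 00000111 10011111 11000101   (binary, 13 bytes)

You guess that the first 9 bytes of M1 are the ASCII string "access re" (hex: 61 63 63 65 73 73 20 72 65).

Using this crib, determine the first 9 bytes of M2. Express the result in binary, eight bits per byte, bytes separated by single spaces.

First, E_a ⊕ E_b = (M1 ⊕ K) ⊕ (M2 ⊕ K) = M1 ⊕ M2, so the key drops out. Then M2 = (M1 ⊕ M2) ⊕ M1 over the first 9 bytes.
byte 0: (87 xor 38) xor 61 = bf xor 61 = de
byte 1: (cb xor 56) xor 63 = 9d xor 63 = fe
byte 2: (82 xor 8d) xor 63 = 0f xor 63 = 6c
byte 3: (47 xor 96) xor 65 = d1 xor 65 = b4
byte 4: (9b xor 9c) xor 73 = 07 xor 73 = 74
byte 5: (58 xor 87) xor 73 = df xor 73 = ac
byte 6: (55 xor 21) xor 20 = 74 xor 20 = 54
byte 7: (63 xor dd) xor 72 = be xor 72 = cc
byte 8: (7a xor 1a) xor 65 = 60 xor 65 = 05

11011110 11111110 01101100 10110100 01110100 10101100 01010100 11001100 00000101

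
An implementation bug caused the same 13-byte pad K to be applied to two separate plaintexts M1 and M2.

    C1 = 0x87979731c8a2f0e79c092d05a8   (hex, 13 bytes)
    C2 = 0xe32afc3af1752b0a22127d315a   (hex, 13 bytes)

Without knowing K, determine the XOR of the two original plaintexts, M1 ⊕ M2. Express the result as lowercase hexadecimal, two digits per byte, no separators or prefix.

64bd6b0b39d7dbedbe1b5034f2

C1 ⊕ C2 = (M1 ⊕ K) ⊕ (M2 ⊕ K) = M1 ⊕ M2 — the shared key cancels under XOR.
135 ⊕ 227 = 100
151 ⊕  42 = 189
151 ⊕ 252 = 107
 49 ⊕  58 =  11
200 ⊕ 241 =  57
162 ⊕ 117 = 215
240 ⊕  43 = 219
231 ⊕  10 = 237
156 ⊕  34 = 190
  9 ⊕  18 =  27
 45 ⊕ 125 =  80
  5 ⊕  49 =  52
168 ⊕  90 = 242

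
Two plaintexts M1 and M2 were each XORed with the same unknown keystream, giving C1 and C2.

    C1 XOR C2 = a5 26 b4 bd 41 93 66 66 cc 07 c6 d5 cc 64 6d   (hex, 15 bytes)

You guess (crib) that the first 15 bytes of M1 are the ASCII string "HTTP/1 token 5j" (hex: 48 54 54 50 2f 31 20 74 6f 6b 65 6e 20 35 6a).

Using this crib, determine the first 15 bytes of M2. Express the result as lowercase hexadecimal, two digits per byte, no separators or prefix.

Since C1 ⊕ C2 = M1 ⊕ M2, XORing with the guessed M1 bytes yields the corresponding M2 bytes: M2 = (C1 ⊕ C2) ⊕ M1.
a5 ^ 48 = ed
26 ^ 54 = 72
b4 ^ 54 = e0
bd ^ 50 = ed
41 ^ 2f = 6e
93 ^ 31 = a2
66 ^ 20 = 46
66 ^ 74 = 12
cc ^ 6f = a3
07 ^ 6b = 6c
c6 ^ 65 = a3
d5 ^ 6e = bb
cc ^ 20 = ec
64 ^ 35 = 51
6d ^ 6a = 07

ed72e0ed6ea24612a36ca3bbec5107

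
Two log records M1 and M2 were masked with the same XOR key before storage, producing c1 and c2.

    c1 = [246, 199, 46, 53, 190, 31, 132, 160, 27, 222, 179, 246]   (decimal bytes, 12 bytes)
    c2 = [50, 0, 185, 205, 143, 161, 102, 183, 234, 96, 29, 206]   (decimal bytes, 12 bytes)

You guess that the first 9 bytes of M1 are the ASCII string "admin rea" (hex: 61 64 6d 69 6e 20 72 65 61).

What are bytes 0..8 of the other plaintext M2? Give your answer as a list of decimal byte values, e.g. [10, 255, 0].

[165, 163, 250, 145, 95, 158, 144, 114, 144]

First, c1 ⊕ c2 = (M1 ⊕ K) ⊕ (M2 ⊕ K) = M1 ⊕ M2, so the key drops out. Then M2 = (M1 ⊕ M2) ⊕ M1 over the first 9 bytes.
byte 0: (f6 xor 32) xor 61 = c4 xor 61 = a5
byte 1: (c7 xor 00) xor 64 = c7 xor 64 = a3
byte 2: (2e xor b9) xor 6d = 97 xor 6d = fa
byte 3: (35 xor cd) xor 69 = f8 xor 69 = 91
byte 4: (be xor 8f) xor 6e = 31 xor 6e = 5f
byte 5: (1f xor a1) xor 20 = be xor 20 = 9e
byte 6: (84 xor 66) xor 72 = e2 xor 72 = 90
byte 7: (a0 xor b7) xor 65 = 17 xor 65 = 72
byte 8: (1b xor ea) xor 61 = f1 xor 61 = 90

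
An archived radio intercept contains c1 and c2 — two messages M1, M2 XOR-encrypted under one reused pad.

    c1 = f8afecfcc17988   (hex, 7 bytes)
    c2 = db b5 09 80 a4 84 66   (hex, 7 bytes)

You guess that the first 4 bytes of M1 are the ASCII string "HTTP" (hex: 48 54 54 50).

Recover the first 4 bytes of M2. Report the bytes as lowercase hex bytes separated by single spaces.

6b 4e b1 2c

First, c1 ⊕ c2 = (M1 ⊕ K) ⊕ (M2 ⊕ K) = M1 ⊕ M2, so the key drops out. Then M2 = (M1 ⊕ M2) ⊕ M1 over the first 4 bytes.
byte 0: (f8 xor db) xor 48 = 23 xor 48 = 6b
byte 1: (af xor b5) xor 54 = 1a xor 54 = 4e
byte 2: (ec xor 09) xor 54 = e5 xor 54 = b1
byte 3: (fc xor 80) xor 50 = 7c xor 50 = 2c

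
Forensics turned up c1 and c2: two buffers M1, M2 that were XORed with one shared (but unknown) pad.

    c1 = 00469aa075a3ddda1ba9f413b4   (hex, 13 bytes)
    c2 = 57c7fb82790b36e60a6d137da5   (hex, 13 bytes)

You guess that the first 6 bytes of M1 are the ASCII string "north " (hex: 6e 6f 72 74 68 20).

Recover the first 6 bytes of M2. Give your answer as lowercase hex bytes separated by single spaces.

First, c1 ⊕ c2 = (M1 ⊕ K) ⊕ (M2 ⊕ K) = M1 ⊕ M2, so the key drops out. Then M2 = (M1 ⊕ M2) ⊕ M1 over the first 6 bytes.
byte 0: (00 xor 57) xor 6e = 57 xor 6e = 39
byte 1: (46 xor c7) xor 6f = 81 xor 6f = ee
byte 2: (9a xor fb) xor 72 = 61 xor 72 = 13
byte 3: (a0 xor 82) xor 74 = 22 xor 74 = 56
byte 4: (75 xor 79) xor 68 = 0c xor 68 = 64
byte 5: (a3 xor 0b) xor 20 = a8 xor 20 = 88

39 ee 13 56 64 88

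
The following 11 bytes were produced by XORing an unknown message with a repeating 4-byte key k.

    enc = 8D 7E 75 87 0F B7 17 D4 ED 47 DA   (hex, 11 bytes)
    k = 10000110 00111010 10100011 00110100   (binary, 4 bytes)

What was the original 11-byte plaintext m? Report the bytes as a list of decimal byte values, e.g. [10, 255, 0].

[11, 68, 214, 179, 137, 141, 180, 224, 107, 125, 121]

The 4-byte key repeats, so the effective keystream is 86 3a a3 34 86 3a a3 34 86 3a a3.
byte 0: 8d XOR 86 = 0b
byte 1: 7e XOR 3a = 44
byte 2: 75 XOR a3 = d6
byte 3: 87 XOR 34 = b3
byte 4: 0f XOR 86 = 89
byte 5: b7 XOR 3a = 8d
byte 6: 17 XOR a3 = b4
byte 7: d4 XOR 34 = e0
byte 8: ed XOR 86 = 6b
byte 9: 47 XOR 3a = 7d
byte 10: da XOR a3 = 79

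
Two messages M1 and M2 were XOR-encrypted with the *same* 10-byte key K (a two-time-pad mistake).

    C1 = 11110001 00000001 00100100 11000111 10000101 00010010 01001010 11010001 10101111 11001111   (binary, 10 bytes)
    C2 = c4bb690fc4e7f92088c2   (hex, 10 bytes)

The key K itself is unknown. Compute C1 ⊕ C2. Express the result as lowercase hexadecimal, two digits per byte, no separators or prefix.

35ba4dc841f5b3f1270d

C1 ⊕ C2 = (M1 ⊕ K) ⊕ (M2 ⊕ K) = M1 ⊕ M2 — the shared key cancels under XOR.
11110001 ⊕ 11000100 = 00110101
00000001 ⊕ 10111011 = 10111010
00100100 ⊕ 01101001 = 01001101
11000111 ⊕ 00001111 = 11001000
10000101 ⊕ 11000100 = 01000001
00010010 ⊕ 11100111 = 11110101
01001010 ⊕ 11111001 = 10110011
11010001 ⊕ 00100000 = 11110001
10101111 ⊕ 10001000 = 00100111
11001111 ⊕ 11000010 = 00001101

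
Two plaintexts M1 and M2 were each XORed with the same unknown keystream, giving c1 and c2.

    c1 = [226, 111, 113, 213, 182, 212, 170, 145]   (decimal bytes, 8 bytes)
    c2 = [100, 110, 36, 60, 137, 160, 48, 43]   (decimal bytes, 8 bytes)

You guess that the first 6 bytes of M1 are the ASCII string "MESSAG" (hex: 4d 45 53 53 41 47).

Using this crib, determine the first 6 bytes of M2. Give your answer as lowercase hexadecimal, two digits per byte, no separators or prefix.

cb4406ba7e33

First, c1 ⊕ c2 = (M1 ⊕ K) ⊕ (M2 ⊕ K) = M1 ⊕ M2, so the key drops out. Then M2 = (M1 ⊕ M2) ⊕ M1 over the first 6 bytes.
byte 0: (e2 ^ 64) ^ 4d = 86 ^ 4d = cb
byte 1: (6f ^ 6e) ^ 45 = 01 ^ 45 = 44
byte 2: (71 ^ 24) ^ 53 = 55 ^ 53 = 06
byte 3: (d5 ^ 3c) ^ 53 = e9 ^ 53 = ba
byte 4: (b6 ^ 89) ^ 41 = 3f ^ 41 = 7e
byte 5: (d4 ^ a0) ^ 47 = 74 ^ 47 = 33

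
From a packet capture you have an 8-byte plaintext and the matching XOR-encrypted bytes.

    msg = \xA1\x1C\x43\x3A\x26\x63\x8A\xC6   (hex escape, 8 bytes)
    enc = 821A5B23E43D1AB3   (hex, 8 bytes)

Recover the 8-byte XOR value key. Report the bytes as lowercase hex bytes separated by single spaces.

23 06 18 19 c2 5e 90 75

Since enc = msg ⊕ key, XORing both sides with msg gives key = msg ⊕ enc.
a1 ^ 82 = 23
1c ^ 1a = 06
43 ^ 5b = 18
3a ^ 23 = 19
26 ^ e4 = c2
63 ^ 3d = 5e
8a ^ 1a = 90
c6 ^ b3 = 75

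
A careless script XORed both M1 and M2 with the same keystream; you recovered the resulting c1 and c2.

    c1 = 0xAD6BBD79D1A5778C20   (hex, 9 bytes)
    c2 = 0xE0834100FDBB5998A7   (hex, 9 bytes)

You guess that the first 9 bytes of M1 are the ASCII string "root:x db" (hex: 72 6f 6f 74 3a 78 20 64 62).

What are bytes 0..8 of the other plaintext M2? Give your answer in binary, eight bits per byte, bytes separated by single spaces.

00111111 10000111 10010011 00001101 00010110 01100110 00001110 01110000 11100101

First, c1 ⊕ c2 = (M1 ⊕ K) ⊕ (M2 ⊕ K) = M1 ⊕ M2, so the key drops out. Then M2 = (M1 ⊕ M2) ⊕ M1 over the first 9 bytes.
byte 0: (ad XOR e0) XOR 72 = 4d XOR 72 = 3f
byte 1: (6b XOR 83) XOR 6f = e8 XOR 6f = 87
byte 2: (bd XOR 41) XOR 6f = fc XOR 6f = 93
byte 3: (79 XOR 00) XOR 74 = 79 XOR 74 = 0d
byte 4: (d1 XOR fd) XOR 3a = 2c XOR 3a = 16
byte 5: (a5 XOR bb) XOR 78 = 1e XOR 78 = 66
byte 6: (77 XOR 59) XOR 20 = 2e XOR 20 = 0e
byte 7: (8c XOR 98) XOR 64 = 14 XOR 64 = 70
byte 8: (20 XOR a7) XOR 62 = 87 XOR 62 = e5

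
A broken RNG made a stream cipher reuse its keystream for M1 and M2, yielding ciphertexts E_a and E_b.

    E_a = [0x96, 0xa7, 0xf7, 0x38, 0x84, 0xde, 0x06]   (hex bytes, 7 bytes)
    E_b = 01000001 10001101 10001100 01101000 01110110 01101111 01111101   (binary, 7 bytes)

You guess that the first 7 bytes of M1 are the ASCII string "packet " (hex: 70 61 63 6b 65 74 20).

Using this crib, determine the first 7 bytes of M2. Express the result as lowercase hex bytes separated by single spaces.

First, E_a ⊕ E_b = (M1 ⊕ K) ⊕ (M2 ⊕ K) = M1 ⊕ M2, so the key drops out. Then M2 = (M1 ⊕ M2) ⊕ M1 over the first 7 bytes.
byte 0: (96 XOR 41) XOR 70 = d7 XOR 70 = a7
byte 1: (a7 XOR 8d) XOR 61 = 2a XOR 61 = 4b
byte 2: (f7 XOR 8c) XOR 63 = 7b XOR 63 = 18
byte 3: (38 XOR 68) XOR 6b = 50 XOR 6b = 3b
byte 4: (84 XOR 76) XOR 65 = f2 XOR 65 = 97
byte 5: (de XOR 6f) XOR 74 = b1 XOR 74 = c5
byte 6: (06 XOR 7d) XOR 20 = 7b XOR 20 = 5b

a7 4b 18 3b 97 c5 5b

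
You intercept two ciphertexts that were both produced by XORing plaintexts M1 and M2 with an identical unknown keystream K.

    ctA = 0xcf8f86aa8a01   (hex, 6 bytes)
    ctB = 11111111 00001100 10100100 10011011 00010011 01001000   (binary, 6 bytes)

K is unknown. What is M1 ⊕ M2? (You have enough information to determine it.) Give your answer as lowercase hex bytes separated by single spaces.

ctA ⊕ ctB = (M1 ⊕ K) ⊕ (M2 ⊕ K) = M1 ⊕ M2 — the shared key cancels under XOR.
207 ⊕ 255 =  48
143 ⊕  12 = 131
134 ⊕ 164 =  34
170 ⊕ 155 =  49
138 ⊕  19 = 153
  1 ⊕  72 =  73

30 83 22 31 99 49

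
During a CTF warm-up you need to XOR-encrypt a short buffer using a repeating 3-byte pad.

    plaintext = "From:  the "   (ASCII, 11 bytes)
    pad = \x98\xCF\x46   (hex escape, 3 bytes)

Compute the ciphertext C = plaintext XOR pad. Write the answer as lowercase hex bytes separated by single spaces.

The 3-byte key repeats, so the effective keystream is 98 cf 46 98 cf 46 98 cf 46 98 cf.
byte 0: 46 ⊕ 98 = de
byte 1: 72 ⊕ cf = bd
byte 2: 6f ⊕ 46 = 29
byte 3: 6d ⊕ 98 = f5
byte 4: 3a ⊕ cf = f5
byte 5: 20 ⊕ 46 = 66
byte 6: 20 ⊕ 98 = b8
byte 7: 74 ⊕ cf = bb
byte 8: 68 ⊕ 46 = 2e
byte 9: 65 ⊕ 98 = fd
byte 10: 20 ⊕ cf = ef

de bd 29 f5 f5 66 b8 bb 2e fd ef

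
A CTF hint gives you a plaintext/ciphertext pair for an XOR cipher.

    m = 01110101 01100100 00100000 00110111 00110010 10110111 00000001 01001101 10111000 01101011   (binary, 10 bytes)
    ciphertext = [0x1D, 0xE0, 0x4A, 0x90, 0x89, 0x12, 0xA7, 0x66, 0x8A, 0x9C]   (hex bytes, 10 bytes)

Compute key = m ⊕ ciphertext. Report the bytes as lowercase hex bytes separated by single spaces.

Since ciphertext = m ⊕ key, XORing both sides with m gives key = m ⊕ ciphertext.
75 XOR 1d = 68
64 XOR e0 = 84
20 XOR 4a = 6a
37 XOR 90 = a7
32 XOR 89 = bb
b7 XOR 12 = a5
01 XOR a7 = a6
4d XOR 66 = 2b
b8 XOR 8a = 32
6b XOR 9c = f7

68 84 6a a7 bb a5 a6 2b 32 f7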